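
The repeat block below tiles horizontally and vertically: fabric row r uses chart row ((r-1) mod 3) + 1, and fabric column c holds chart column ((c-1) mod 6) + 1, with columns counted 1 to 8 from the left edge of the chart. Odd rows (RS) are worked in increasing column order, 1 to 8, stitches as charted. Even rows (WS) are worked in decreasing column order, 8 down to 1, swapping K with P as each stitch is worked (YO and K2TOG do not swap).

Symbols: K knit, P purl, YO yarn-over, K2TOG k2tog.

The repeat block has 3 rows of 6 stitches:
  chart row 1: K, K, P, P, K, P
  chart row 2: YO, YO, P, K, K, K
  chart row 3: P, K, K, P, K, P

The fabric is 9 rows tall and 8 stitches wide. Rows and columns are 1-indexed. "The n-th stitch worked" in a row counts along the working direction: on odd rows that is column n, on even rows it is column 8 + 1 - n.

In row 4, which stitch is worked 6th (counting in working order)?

Result:
K

Derivation:
For row 4: chart row = ((4-1) mod 3) + 1 = 1; this is a WS (even) row.
Chart row 1 tiled across columns 1-8: K K P P K P K K
Wrong side: read the tiled row from column 8 down to 1 and exchange K with P (leave YO, K2TOG).
Row 4 as worked: P P K P K K P P
Stitch 6 in working order -> K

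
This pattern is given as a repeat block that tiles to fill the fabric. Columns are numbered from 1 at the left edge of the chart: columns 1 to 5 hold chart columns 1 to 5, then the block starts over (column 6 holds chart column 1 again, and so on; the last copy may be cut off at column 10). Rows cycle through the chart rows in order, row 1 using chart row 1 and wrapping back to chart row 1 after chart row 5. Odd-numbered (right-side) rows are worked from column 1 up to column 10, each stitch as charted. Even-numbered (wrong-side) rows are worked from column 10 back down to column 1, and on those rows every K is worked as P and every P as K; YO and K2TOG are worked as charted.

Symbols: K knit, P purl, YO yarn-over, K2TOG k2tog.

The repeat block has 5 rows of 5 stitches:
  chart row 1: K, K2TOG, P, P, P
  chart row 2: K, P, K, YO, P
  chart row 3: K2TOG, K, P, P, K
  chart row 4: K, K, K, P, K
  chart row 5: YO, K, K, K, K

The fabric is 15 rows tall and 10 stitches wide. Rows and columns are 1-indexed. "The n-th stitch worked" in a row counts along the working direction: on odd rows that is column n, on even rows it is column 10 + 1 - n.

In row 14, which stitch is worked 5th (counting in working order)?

Row 14 uses chart row ((14-1) mod 5)+1 = 4. Row 14 is even, so WS.
Chart row 4 tiled across columns 1-10: K K K P K K K K P K
Wrong side: read the tiled row from column 10 down to 1 and exchange K with P (leave YO, K2TOG).
Row 14 as worked: P K P P P P K P P P
Stitch 5 in working order -> P

Result:
P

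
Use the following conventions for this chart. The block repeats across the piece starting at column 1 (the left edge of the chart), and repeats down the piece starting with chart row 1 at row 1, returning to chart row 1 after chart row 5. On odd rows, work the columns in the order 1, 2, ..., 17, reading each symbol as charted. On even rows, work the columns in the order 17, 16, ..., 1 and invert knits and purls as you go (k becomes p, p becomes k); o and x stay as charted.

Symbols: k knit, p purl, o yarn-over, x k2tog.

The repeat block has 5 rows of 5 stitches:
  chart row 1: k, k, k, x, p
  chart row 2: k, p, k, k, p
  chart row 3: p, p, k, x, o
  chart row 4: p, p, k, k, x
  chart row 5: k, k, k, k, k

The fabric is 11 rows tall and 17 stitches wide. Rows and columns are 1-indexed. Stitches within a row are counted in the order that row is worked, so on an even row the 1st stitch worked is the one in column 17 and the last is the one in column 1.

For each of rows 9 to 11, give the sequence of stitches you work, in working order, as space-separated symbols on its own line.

Rows as worked:
p p k k x p p k k x p p k k x p p
p p p p p p p p p p p p p p p p p
k k k x p k k k x p k k k x p k k

Derivation:
Row 9: chart row 4, RS - tile across columns 1-17 and work as-is.
Row 10: chart row 5, WS - tiled (columns 1-17): k k k k k k k k k k k k k k k k k; work from column 17 back to 1 with k<->p swapped.
Row 11: chart row 1, RS - tile across columns 1-17 and work as-is.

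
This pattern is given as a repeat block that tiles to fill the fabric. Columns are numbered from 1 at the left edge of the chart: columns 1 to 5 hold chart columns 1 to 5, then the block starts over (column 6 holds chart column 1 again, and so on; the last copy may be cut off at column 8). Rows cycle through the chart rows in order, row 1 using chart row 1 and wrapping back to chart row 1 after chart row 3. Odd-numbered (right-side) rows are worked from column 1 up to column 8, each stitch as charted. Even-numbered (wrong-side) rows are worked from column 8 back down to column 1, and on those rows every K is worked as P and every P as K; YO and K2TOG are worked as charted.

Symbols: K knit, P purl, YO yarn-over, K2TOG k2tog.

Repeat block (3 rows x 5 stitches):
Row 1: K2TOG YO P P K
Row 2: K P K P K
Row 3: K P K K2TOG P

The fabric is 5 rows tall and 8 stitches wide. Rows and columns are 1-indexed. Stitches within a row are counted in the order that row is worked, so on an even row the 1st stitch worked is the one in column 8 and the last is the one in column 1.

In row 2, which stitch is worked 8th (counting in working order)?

Row 2 uses chart row ((2-1) mod 3)+1 = 2. Row 2 is even, so WS.
Chart row 2 tiled across columns 1-8: K P K P K K P K
WS: work from column 8 back to column 1 (reverse the tiled row), swapping K<->P (YO and K2TOG unchanged).
Row 2 as worked: P K P P K P K P
Stitch 8 in working order -> P

Stitch:
P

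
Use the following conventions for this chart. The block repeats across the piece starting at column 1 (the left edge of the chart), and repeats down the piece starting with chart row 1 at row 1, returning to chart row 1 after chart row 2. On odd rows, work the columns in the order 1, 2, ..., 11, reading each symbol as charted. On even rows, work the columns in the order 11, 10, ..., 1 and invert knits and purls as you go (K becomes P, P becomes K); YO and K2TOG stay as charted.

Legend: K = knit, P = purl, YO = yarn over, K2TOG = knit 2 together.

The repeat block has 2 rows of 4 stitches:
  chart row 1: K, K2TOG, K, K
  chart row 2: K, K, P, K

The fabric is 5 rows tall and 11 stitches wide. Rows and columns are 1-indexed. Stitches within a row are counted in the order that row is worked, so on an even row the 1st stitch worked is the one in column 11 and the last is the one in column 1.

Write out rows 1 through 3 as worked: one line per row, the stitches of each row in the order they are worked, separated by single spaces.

Row 1: chart row 1, RS - tile across columns 1-11 and work as-is.
Row 2: chart row 2, WS - tiled (columns 1-11): K K P K K K P K K K P; work from column 11 back to 1 with K<->P swapped.
Row 3: chart row 1, RS - tile across columns 1-11 and work as-is.

Result:
K K2TOG K K K K2TOG K K K K2TOG K
K P P P K P P P K P P
K K2TOG K K K K2TOG K K K K2TOG K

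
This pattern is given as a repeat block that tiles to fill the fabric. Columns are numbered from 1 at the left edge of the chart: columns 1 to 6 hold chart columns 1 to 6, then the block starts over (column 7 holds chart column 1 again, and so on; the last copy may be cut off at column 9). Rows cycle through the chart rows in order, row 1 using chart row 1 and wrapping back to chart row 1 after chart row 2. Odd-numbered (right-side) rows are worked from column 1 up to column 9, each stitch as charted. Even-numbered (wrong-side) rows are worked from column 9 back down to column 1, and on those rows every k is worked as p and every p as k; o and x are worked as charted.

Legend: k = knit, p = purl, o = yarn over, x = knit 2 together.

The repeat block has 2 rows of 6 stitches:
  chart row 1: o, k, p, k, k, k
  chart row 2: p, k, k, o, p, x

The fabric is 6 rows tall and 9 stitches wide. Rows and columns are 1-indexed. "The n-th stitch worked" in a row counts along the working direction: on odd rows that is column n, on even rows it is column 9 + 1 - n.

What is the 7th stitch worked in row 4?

Row 4 uses chart row ((4-1) mod 2)+1 = 2. Row 4 is even, so WS.
Chart row 2 tiled across columns 1-9: p k k o p x p k k
WS: work from column 9 back to column 1 (reverse the tiled row), swapping k<->p (o and x unchanged).
Row 4 as worked: p p k x k o p p k
Stitch 7 in working order -> p

== STITCH ==
p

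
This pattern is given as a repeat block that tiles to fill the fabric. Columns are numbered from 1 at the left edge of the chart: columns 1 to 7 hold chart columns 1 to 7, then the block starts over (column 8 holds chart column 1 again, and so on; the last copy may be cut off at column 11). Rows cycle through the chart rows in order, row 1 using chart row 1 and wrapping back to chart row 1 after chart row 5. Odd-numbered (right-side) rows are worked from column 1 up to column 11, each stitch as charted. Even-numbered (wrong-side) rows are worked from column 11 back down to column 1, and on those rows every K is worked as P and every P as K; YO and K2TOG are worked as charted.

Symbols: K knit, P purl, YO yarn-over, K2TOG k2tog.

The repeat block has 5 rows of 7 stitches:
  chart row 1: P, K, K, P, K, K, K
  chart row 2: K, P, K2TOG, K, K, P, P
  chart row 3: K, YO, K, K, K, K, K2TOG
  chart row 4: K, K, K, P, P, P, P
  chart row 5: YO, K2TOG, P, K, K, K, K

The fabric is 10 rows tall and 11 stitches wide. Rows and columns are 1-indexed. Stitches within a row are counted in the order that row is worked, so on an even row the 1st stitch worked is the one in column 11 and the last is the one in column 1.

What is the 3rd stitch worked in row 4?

Row 4 uses chart row ((4-1) mod 5)+1 = 4. Row 4 is even, so WS.
Chart row 4 tiled across columns 1-11: K K K P P P P K K K P
Wrong side: read the tiled row from column 11 down to 1 and exchange K with P (leave YO, K2TOG).
Row 4 as worked: K P P P K K K K P P P
The 3rd stitch worked is P.

Result:
P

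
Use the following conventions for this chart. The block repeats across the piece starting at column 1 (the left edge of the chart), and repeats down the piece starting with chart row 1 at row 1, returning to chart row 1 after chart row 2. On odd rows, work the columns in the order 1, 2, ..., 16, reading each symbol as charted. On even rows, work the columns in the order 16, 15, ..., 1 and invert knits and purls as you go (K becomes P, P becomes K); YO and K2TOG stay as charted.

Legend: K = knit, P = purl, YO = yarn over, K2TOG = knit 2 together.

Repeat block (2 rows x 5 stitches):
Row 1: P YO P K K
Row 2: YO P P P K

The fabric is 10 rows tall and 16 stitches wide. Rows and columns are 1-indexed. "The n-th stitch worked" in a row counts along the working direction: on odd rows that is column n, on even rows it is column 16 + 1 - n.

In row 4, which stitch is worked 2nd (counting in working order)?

== STITCH ==
P

Derivation:
For row 4: chart row = ((4-1) mod 2) + 1 = 2; this is a WS (even) row.
Chart row 2 tiled across columns 1-16: YO P P P K YO P P P K YO P P P K YO
WS: work from column 16 back to column 1 (reverse the tiled row), swapping K<->P (YO and K2TOG unchanged).
Row 4 as worked: YO P K K K YO P K K K YO P K K K YO
Stitch 2 in working order -> P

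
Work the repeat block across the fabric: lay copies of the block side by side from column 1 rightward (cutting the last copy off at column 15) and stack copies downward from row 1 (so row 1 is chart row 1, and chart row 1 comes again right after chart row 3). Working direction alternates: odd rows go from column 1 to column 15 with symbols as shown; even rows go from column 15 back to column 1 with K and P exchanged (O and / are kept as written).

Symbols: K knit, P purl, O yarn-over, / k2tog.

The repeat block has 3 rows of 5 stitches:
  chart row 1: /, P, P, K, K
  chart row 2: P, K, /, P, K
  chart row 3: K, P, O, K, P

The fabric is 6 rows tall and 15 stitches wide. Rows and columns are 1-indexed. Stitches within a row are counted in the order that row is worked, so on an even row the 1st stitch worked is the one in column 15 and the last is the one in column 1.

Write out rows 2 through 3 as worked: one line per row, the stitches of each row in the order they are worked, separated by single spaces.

Row 2: chart row 2, WS - tiled (columns 1-15): P K / P K P K / P K P K / P K; work from column 15 back to 1 with K<->P swapped.
Row 3: chart row 3, RS - tile across columns 1-15 and work as-is.

== ROWS AS WORKED ==
P K / P K P K / P K P K / P K
K P O K P K P O K P K P O K P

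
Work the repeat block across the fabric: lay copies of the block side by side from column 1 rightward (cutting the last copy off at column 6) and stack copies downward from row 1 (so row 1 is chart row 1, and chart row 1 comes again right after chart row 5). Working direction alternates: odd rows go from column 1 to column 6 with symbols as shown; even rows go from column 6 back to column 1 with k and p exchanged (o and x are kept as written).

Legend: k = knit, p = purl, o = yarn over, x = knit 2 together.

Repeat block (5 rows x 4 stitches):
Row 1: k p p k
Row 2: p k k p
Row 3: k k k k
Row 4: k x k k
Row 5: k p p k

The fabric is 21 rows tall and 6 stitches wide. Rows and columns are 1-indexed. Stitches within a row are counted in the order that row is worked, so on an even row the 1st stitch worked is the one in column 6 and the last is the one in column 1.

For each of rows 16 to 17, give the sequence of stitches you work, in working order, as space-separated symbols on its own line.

Rows as worked:
k p p k k p
p k k p p k

Derivation:
Row 16: chart row 1, WS - tiled (columns 1-6): k p p k k p; work from column 6 back to 1 with k<->p swapped.
Row 17: chart row 2, RS - tile across columns 1-6 and work as-is.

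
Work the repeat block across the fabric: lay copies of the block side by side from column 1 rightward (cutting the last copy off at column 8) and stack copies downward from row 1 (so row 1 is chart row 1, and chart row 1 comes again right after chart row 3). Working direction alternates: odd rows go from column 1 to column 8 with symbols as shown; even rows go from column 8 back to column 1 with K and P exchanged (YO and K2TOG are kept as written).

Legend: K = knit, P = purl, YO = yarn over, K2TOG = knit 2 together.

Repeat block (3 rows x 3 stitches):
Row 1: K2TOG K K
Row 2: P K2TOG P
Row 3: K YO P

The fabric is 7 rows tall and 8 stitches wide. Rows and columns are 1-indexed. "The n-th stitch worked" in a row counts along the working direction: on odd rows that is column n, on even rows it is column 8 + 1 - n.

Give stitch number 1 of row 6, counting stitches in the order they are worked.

For row 6: chart row = ((6-1) mod 3) + 1 = 3; this is a WS (even) row.
Chart row 3 tiled across columns 1-8: K YO P K YO P K YO
WS row: flip the tiled sequence (start at column 8) and apply K<->P; YO and K2TOG stay.
Row 6 as worked: YO P K YO P K YO P
Stitch 1 in working order -> YO

Result:
YO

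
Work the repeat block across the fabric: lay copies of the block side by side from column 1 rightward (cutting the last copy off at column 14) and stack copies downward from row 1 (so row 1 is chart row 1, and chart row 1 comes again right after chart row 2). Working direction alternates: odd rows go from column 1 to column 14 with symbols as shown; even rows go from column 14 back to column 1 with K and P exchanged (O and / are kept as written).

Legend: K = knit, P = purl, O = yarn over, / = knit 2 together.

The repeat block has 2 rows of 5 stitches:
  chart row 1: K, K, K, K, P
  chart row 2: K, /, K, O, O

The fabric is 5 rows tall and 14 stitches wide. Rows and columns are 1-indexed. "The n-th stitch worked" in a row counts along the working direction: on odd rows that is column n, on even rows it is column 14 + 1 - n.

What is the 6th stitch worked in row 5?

Stitch:
K

Derivation:
Row 5: (5-1) mod 2 = 0, so use chart row 1. Odd row -> RS.
Chart row 1 tiled across columns 1-14: K K K K P K K K K P K K K K
RS: work column 1 to column 14, symbols as charted — the tiled row is the row as worked.
The 6th stitch worked is K.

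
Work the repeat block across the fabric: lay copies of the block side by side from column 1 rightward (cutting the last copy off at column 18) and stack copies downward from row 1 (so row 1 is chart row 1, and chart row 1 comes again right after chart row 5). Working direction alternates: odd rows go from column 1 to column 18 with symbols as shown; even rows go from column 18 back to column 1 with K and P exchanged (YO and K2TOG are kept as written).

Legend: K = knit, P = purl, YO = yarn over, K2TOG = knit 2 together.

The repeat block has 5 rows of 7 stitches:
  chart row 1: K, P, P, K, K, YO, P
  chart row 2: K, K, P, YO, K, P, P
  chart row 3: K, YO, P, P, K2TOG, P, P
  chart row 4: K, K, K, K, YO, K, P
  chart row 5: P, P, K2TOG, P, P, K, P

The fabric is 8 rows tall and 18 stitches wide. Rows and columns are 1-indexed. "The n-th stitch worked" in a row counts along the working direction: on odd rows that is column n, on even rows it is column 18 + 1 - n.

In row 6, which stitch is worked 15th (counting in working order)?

For row 6: chart row = ((6-1) mod 5) + 1 = 1; this is a WS (even) row.
Chart row 1 tiled across columns 1-18: K P P K K YO P K P P K K YO P K P P K
WS row: flip the tiled sequence (start at column 18) and apply K<->P; YO and K2TOG stay.
Row 6 as worked: P K K P K YO P P K K P K YO P P K K P
Stitch 15 in working order -> P

== STITCH ==
P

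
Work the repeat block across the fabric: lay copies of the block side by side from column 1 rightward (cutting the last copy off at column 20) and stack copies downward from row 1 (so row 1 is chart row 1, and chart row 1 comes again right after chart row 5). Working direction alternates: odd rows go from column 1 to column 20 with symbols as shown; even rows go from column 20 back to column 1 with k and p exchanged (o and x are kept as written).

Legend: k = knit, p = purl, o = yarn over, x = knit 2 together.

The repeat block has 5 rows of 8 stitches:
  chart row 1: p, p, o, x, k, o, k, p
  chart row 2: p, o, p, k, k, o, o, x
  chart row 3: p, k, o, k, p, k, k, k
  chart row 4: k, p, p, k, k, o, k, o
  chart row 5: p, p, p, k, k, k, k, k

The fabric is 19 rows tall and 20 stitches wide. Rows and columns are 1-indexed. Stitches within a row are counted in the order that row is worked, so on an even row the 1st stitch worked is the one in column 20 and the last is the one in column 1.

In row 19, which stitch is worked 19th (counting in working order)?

Row 19 uses chart row ((19-1) mod 5)+1 = 4. Row 19 is odd, so RS.
Chart row 4 tiled across columns 1-20: k p p k k o k o k p p k k o k o k p p k
RS: work column 1 to column 20, symbols as charted — the tiled row is the row as worked.
The 19th stitch worked is p.

== STITCH ==
p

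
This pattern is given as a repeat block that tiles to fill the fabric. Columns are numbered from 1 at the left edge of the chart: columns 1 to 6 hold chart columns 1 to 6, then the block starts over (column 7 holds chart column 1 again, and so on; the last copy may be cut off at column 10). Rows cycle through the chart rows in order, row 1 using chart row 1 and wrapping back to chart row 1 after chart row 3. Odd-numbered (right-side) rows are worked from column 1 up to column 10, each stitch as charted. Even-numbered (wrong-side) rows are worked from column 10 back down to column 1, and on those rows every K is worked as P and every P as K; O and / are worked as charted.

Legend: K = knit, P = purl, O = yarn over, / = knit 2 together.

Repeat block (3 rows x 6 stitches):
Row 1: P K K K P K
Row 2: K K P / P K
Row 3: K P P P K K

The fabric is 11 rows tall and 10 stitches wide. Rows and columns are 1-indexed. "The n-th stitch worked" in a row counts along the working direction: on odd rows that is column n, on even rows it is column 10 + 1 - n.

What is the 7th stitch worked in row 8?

Result:
/

Derivation:
For row 8: chart row = ((8-1) mod 3) + 1 = 2; this is a WS (even) row.
Chart row 2 tiled across columns 1-10: K K P / P K K K P /
WS row: flip the tiled sequence (start at column 10) and apply K<->P; O and / stay.
Row 8 as worked: / K P P P K / K P P
Stitch 7 in working order -> /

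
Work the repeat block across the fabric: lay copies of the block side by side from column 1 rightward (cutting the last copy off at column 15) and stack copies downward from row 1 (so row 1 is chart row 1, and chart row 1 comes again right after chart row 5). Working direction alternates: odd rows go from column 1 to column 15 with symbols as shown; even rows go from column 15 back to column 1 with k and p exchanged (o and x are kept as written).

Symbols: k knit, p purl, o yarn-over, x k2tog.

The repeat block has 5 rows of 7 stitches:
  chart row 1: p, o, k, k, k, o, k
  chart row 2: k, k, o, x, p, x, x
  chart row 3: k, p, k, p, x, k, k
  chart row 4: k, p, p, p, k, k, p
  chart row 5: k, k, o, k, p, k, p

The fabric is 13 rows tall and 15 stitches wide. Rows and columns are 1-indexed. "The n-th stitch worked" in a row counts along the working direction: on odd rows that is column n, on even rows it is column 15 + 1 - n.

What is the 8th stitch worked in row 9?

Stitch:
k

Derivation:
For row 9: chart row = ((9-1) mod 5) + 1 = 4; this is a RS (odd) row.
Chart row 4 tiled across columns 1-15: k p p p k k p k p p p k k p k
Right side: take the tiled row as-is (worked left to right from column 1).
Stitch 8 in working order -> k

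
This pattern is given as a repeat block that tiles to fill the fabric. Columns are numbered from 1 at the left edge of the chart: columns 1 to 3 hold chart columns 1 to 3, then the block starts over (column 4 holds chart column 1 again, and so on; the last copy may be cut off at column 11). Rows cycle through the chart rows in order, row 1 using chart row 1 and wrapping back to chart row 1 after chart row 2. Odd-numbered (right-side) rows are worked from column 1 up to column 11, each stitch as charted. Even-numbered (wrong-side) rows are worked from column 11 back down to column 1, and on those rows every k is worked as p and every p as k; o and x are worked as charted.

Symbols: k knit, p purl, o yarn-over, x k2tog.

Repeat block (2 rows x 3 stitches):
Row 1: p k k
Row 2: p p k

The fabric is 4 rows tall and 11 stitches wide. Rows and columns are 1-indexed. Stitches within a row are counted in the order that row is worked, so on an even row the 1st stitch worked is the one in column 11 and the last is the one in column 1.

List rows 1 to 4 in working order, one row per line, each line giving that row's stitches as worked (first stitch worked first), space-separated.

Result:
p k k p k k p k k p k
k k p k k p k k p k k
p k k p k k p k k p k
k k p k k p k k p k k

Derivation:
Row 1: chart row 1, RS - tile across columns 1-11 and work as-is.
Row 2: chart row 2, WS - tiled (columns 1-11): p p k p p k p p k p p; work from column 11 back to 1 with k<->p swapped.
Row 3: chart row 1, RS - tile across columns 1-11 and work as-is.
Row 4: chart row 2, WS - tiled (columns 1-11): p p k p p k p p k p p; work from column 11 back to 1 with k<->p swapped.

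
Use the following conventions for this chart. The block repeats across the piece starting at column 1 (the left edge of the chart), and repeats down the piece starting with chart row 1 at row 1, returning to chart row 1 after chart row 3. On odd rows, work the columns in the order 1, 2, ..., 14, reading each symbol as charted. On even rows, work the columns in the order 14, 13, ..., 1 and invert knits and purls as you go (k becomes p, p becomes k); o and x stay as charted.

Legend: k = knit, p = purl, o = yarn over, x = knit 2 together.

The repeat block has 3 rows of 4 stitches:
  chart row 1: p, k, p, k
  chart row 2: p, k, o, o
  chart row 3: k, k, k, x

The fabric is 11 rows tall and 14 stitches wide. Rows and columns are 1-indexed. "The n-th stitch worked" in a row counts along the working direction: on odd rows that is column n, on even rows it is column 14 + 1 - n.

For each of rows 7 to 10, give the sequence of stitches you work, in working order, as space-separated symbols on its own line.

Row 7: chart row 1, RS - tile across columns 1-14 and work as-is.
Row 8: chart row 2, WS - tiled (columns 1-14): p k o o p k o o p k o o p k; work from column 14 back to 1 with k<->p swapped.
Row 9: chart row 3, RS - tile across columns 1-14 and work as-is.
Row 10: chart row 1, WS - tiled (columns 1-14): p k p k p k p k p k p k p k; work from column 14 back to 1 with k<->p swapped.

Rows as worked:
p k p k p k p k p k p k p k
p k o o p k o o p k o o p k
k k k x k k k x k k k x k k
p k p k p k p k p k p k p k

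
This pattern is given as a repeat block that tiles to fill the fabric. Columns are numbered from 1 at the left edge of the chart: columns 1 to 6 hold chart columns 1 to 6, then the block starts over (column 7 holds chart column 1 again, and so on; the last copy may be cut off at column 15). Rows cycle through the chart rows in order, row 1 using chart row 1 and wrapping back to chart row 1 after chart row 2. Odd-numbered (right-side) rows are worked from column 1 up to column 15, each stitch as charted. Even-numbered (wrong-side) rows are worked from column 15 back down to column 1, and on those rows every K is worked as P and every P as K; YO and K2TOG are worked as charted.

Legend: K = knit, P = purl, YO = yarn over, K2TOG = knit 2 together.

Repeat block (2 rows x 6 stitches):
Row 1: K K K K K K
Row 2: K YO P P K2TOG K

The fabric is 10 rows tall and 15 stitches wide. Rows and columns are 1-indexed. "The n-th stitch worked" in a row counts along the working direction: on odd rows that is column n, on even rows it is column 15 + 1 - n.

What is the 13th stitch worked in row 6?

Row 6: (6-1) mod 2 = 1, so use chart row 2. Even row -> WS.
Chart row 2 tiled across columns 1-15: K YO P P K2TOG K K YO P P K2TOG K K YO P
Wrong side: read the tiled row from column 15 down to 1 and exchange K with P (leave YO, K2TOG).
Row 6 as worked: K YO P P K2TOG K K YO P P K2TOG K K YO P
The 13th stitch worked is K.

== STITCH ==
K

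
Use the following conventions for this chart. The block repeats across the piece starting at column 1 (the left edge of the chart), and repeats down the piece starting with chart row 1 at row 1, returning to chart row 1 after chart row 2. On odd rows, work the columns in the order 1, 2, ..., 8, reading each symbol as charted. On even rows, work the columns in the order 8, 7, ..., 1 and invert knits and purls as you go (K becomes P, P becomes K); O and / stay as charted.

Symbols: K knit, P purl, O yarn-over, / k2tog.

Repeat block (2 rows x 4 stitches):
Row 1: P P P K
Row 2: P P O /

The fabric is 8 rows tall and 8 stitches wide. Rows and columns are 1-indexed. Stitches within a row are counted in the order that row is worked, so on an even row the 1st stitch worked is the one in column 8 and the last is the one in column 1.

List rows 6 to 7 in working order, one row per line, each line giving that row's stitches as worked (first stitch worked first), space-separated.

Row 6: chart row 2, WS - tiled (columns 1-8): P P O / P P O /; work from column 8 back to 1 with K<->P swapped.
Row 7: chart row 1, RS - tile across columns 1-8 and work as-is.

== ROWS AS WORKED ==
/ O K K / O K K
P P P K P P P K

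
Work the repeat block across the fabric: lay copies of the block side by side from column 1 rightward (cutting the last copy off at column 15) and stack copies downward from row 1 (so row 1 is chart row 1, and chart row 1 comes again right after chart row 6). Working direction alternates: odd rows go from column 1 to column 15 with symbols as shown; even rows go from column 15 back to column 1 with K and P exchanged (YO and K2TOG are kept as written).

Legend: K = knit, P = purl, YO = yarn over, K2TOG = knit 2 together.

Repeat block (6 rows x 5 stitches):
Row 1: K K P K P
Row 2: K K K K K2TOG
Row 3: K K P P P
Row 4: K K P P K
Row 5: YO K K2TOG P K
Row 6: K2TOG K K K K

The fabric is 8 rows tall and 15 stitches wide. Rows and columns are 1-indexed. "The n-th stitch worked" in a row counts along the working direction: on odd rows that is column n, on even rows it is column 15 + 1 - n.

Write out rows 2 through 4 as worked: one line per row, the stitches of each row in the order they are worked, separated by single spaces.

Row 2: chart row 2, WS - tiled (columns 1-15): K K K K K2TOG K K K K K2TOG K K K K K2TOG; work from column 15 back to 1 with K<->P swapped.
Row 3: chart row 3, RS - tile across columns 1-15 and work as-is.
Row 4: chart row 4, WS - tiled (columns 1-15): K K P P K K K P P K K K P P K; work from column 15 back to 1 with K<->P swapped.

== ROWS AS WORKED ==
K2TOG P P P P K2TOG P P P P K2TOG P P P P
K K P P P K K P P P K K P P P
P K K P P P K K P P P K K P P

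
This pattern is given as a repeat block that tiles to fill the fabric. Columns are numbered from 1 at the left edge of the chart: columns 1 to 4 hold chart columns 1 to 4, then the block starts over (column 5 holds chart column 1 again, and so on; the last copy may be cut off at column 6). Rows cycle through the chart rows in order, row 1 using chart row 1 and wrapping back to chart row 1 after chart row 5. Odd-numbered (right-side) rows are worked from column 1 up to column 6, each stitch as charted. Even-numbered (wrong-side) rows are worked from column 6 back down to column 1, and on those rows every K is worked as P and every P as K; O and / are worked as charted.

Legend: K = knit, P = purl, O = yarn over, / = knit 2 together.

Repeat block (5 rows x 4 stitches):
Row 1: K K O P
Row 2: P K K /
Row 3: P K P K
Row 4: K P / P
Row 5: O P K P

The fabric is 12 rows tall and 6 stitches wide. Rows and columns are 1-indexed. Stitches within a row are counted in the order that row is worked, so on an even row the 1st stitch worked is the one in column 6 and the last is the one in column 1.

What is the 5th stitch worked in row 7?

Row 7 uses chart row ((7-1) mod 5)+1 = 2. Row 7 is odd, so RS.
Chart row 2 tiled across columns 1-6: P K K / P K
Right side: take the tiled row as-is (worked left to right from column 1).
Counting 5 along the worked row gives P.

Result:
P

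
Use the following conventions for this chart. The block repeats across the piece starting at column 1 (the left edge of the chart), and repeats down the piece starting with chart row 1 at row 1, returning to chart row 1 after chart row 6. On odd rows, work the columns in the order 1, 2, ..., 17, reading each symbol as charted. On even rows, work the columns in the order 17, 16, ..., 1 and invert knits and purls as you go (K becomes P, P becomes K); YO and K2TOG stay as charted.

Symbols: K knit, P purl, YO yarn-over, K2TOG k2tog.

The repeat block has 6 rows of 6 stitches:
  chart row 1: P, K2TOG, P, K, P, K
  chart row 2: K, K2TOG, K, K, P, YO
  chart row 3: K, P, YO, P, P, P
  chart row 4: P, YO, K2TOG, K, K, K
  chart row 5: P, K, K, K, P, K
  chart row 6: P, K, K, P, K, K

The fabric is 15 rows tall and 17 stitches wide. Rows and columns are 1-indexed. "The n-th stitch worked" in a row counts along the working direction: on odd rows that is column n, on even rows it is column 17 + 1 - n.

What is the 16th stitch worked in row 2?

== STITCH ==
K2TOG

Derivation:
Row 2: (2-1) mod 6 = 1, so use chart row 2. Even row -> WS.
Chart row 2 tiled across columns 1-17: K K2TOG K K P YO K K2TOG K K P YO K K2TOG K K P
Wrong side: read the tiled row from column 17 down to 1 and exchange K with P (leave YO, K2TOG).
Row 2 as worked: K P P K2TOG P YO K P P K2TOG P YO K P P K2TOG P
Stitch 16 in working order -> K2TOG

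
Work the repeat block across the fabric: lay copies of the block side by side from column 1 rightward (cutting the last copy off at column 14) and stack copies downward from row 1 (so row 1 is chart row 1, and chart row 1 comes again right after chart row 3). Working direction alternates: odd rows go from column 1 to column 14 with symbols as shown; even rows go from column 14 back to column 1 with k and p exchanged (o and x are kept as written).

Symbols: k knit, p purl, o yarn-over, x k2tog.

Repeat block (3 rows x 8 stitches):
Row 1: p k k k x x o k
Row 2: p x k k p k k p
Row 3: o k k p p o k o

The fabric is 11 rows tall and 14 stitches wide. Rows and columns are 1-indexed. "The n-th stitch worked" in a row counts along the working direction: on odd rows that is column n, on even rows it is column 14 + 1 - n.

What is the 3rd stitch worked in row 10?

Row 10 uses chart row ((10-1) mod 3)+1 = 1. Row 10 is even, so WS.
Chart row 1 tiled across columns 1-14: p k k k x x o k p k k k x x
Wrong side: read the tiled row from column 14 down to 1 and exchange k with p (leave o, x).
Row 10 as worked: x x p p p k p o x x p p p k
Stitch 3 in working order -> p

Stitch:
p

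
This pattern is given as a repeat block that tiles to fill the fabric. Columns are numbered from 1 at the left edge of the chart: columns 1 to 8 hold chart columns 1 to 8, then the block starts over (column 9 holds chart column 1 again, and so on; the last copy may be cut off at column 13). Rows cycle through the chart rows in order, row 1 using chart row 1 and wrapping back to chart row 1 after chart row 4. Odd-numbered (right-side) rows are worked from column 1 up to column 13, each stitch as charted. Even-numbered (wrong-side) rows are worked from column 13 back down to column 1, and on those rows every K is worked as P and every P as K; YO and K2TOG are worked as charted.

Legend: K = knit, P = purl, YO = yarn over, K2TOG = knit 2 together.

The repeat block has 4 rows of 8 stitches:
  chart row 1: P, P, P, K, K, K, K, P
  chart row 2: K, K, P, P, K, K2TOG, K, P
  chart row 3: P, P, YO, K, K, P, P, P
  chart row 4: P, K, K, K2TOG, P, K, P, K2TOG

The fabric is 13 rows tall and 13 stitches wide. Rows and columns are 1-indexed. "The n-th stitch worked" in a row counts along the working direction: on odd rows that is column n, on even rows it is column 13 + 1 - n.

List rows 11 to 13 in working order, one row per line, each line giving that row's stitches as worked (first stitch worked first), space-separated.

Result:
P P YO K K P P P P P YO K K
K K2TOG P P K K2TOG K P K K2TOG P P K
P P P K K K K P P P P K K

Derivation:
Row 11: chart row 3, RS - tile across columns 1-13 and work as-is.
Row 12: chart row 4, WS - tiled (columns 1-13): P K K K2TOG P K P K2TOG P K K K2TOG P; work from column 13 back to 1 with K<->P swapped.
Row 13: chart row 1, RS - tile across columns 1-13 and work as-is.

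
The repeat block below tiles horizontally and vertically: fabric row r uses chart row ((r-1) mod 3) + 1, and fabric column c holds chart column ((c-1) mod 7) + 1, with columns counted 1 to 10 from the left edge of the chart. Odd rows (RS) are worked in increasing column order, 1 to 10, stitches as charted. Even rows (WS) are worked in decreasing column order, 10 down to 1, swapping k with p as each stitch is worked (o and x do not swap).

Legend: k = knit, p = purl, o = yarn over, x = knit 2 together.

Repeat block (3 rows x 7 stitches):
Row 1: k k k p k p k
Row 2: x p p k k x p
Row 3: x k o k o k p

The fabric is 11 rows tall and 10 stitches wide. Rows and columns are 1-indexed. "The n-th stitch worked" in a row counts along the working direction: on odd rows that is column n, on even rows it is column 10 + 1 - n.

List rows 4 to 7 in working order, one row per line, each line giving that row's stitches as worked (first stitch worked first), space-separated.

Row 4: chart row 1, WS - tiled (columns 1-10): k k k p k p k k k k; work from column 10 back to 1 with k<->p swapped.
Row 5: chart row 2, RS - tile across columns 1-10 and work as-is.
Row 6: chart row 3, WS - tiled (columns 1-10): x k o k o k p x k o; work from column 10 back to 1 with k<->p swapped.
Row 7: chart row 1, RS - tile across columns 1-10 and work as-is.

Result:
p p p p k p k p p p
x p p k k x p x p p
o p x k p o p o p x
k k k p k p k k k k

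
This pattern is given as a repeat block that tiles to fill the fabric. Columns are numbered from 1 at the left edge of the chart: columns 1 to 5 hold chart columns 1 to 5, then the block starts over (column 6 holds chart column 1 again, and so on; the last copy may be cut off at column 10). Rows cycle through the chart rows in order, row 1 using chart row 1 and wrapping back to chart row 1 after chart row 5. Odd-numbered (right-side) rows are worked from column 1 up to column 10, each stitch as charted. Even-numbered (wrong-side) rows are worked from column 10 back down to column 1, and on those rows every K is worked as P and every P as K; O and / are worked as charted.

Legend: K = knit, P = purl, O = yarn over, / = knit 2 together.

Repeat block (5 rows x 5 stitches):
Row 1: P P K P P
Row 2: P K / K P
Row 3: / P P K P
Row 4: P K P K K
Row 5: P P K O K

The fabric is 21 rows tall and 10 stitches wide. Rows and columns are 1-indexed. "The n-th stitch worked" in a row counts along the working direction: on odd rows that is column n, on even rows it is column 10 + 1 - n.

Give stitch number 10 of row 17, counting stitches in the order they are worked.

Row 17 uses chart row ((17-1) mod 5)+1 = 2. Row 17 is odd, so RS.
Chart row 2 tiled across columns 1-10: P K / K P P K / K P
RS row: no reversal, no swap; stitch n worked = column n.
Stitch 10 in working order -> P

Result:
P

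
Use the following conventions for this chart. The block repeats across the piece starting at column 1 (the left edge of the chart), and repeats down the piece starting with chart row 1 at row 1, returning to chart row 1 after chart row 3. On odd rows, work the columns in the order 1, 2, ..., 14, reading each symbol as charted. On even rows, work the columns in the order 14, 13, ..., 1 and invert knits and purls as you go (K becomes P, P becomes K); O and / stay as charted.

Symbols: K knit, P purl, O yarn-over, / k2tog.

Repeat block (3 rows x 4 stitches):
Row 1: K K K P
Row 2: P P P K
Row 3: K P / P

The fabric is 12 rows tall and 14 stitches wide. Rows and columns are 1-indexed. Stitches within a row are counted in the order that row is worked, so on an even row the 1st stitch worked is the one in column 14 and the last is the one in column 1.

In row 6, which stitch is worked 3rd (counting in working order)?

For row 6: chart row = ((6-1) mod 3) + 1 = 3; this is a WS (even) row.
Chart row 3 tiled across columns 1-14: K P / P K P / P K P / P K P
WS: work from column 14 back to column 1 (reverse the tiled row), swapping K<->P (O and / unchanged).
Row 6 as worked: K P K / K P K / K P K / K P
The 3rd stitch worked is K.

== STITCH ==
K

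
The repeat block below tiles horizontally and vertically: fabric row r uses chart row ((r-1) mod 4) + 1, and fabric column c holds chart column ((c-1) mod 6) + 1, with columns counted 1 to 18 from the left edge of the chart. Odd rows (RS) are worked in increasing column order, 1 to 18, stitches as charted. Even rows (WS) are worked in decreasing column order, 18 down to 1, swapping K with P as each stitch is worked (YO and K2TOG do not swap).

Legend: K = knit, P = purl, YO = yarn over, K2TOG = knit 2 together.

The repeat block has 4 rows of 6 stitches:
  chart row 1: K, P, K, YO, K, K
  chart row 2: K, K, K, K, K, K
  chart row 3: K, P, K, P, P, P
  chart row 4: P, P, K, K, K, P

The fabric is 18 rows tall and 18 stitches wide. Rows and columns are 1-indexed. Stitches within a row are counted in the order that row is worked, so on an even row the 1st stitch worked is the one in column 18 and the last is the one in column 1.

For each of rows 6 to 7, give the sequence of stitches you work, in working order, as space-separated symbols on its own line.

Rows as worked:
P P P P P P P P P P P P P P P P P P
K P K P P P K P K P P P K P K P P P

Derivation:
Row 6: chart row 2, WS - tiled (columns 1-18): K K K K K K K K K K K K K K K K K K; work from column 18 back to 1 with K<->P swapped.
Row 7: chart row 3, RS - tile across columns 1-18 and work as-is.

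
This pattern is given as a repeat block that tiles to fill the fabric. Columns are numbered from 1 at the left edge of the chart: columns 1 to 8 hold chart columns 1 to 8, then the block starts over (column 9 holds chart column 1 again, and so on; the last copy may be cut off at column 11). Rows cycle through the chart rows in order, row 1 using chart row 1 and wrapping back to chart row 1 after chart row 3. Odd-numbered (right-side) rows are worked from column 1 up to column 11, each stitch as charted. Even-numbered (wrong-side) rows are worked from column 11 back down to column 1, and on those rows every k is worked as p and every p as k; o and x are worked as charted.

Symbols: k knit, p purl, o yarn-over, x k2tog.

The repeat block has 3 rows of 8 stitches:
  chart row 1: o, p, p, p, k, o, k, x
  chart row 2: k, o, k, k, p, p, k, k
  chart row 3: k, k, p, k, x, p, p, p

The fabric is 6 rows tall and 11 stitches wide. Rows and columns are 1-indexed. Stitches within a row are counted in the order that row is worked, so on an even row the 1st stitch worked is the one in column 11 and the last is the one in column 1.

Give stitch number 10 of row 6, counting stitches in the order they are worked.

For row 6: chart row = ((6-1) mod 3) + 1 = 3; this is a WS (even) row.
Chart row 3 tiled across columns 1-11: k k p k x p p p k k p
Wrong side: read the tiled row from column 11 down to 1 and exchange k with p (leave o, x).
Row 6 as worked: k p p k k k x p k p p
Stitch 10 in working order -> p

Result:
p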